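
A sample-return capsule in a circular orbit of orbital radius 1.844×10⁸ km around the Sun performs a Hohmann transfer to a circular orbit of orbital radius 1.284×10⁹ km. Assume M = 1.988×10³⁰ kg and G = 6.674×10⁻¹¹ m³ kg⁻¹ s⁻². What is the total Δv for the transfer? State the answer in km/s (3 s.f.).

Δv_total ≈ 13.7 km/s

μ = GM = 6.674×10⁻¹¹ × 1.988×10³⁰ = 1.327×10²⁰ m³/s².
r₁ = 1.844×10⁸ km = 1.844×10¹¹ m.
r₂ = 1.284×10⁹ km = 1.284×10¹² m.
Transfer ellipse a_t = (r₁ + r₂)/2 = 7.342×10¹¹ m.
At r₁: circular v_c1 = √(μ/r₁) = 26820 m/s; transfer-perihelion v_p = √[μ(2/r₁ − 1/a_t)] = 35470 m/s.
Δv₁ = v_p − v_c1 = 8649 m/s.
At r₂: circular v_c2 = √(μ/r₂) = 10170 m/s; transfer-aphelion v_a = √[μ(2/r₂ − 1/a_t)] = 5094 m/s.
Δv₂ = v_c2 − v_a = 5071 m/s.
Total Δv = Δv₁ + Δv₂ = 13720 m/s = 13.72 km/s.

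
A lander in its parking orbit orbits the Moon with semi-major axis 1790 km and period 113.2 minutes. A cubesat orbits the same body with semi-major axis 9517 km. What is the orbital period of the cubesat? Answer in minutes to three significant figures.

Kepler's third law: T² ∝ a³, so T₂ = T₁ (a₂/a₁)^(3/2).
a₂/a₁ = 5.317, (a₂/a₁)^(3/2) = 12.26.
T₂ = 113.2 × 12.26 = 1388 minutes.

T₂ ≈ 1390 minutes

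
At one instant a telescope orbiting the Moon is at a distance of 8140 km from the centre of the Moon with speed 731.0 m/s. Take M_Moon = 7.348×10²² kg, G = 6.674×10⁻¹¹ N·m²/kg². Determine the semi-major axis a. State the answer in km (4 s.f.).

a ≈ 7313 km

μ = GM = 6.674×10⁻¹¹ × 7.348×10²² = 4.904×10¹² m³/s².
r = 8.140×10⁶ m.
Specific orbital energy ε = v²/2 − μ/r = (731.0)²/2 − 4.904×10¹²/8.140×10⁶ = -3.353×10⁵ J/kg.
Since ε = −μ/(2a), a = −μ/(2ε) = 7.313×10⁶ m = 7313.3 km.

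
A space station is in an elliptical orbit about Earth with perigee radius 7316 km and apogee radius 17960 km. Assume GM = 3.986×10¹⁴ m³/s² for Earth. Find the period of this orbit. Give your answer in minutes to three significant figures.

Semi-major axis a = (r_p + r_a)/2 = (7316.0 + 17960)/2 = 12638 km = 1.264×10⁷ m.
By Kepler's third law T = 2π√(a³/μ) = 2π × 2.250×10³ = 1.414×10⁴ s.
= 235.7 minutes.

T ≈ 236 minutes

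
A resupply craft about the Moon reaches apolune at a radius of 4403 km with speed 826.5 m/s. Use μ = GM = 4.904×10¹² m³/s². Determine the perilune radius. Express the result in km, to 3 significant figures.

r_a = 4.403×10⁶ m.
Specific energy ε = v²/2 − μ/r = -7.722×10⁵ J/kg, so a = −μ/(2ε) = 3.175×10⁶ m.
The apsides satisfy r_p + r_a = 2a, so the perilune radius is 2a − r_a = 1.947×10⁶ m = 1947.4 km.

perilune radius ≈ 1950 km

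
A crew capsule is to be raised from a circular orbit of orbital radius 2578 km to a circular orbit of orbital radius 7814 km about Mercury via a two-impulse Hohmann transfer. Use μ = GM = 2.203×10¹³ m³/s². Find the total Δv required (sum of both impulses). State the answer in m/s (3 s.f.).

r₁ = 2578 km = 2.578×10⁶ m.
r₂ = 7814 km = 7.814×10⁶ m.
Transfer ellipse a_t = (r₁ + r₂)/2 = 5.196×10⁶ m.
At r₁: circular v_c1 = √(μ/r₁) = 2923 m/s; transfer-periherm v_p = √[μ(2/r₁ − 1/a_t)] = 3585 m/s.
Δv₁ = v_p − v_c1 = 661.6 m/s.
At r₂: circular v_c2 = √(μ/r₂) = 1679 m/s; transfer-apoherm v_a = √[μ(2/r₂ − 1/a_t)] = 1183 m/s.
Δv₂ = v_c2 − v_a = 496.4 m/s.
Total Δv = Δv₁ + Δv₂ = 1158 m/s.

Δv_total ≈ 1160 m/s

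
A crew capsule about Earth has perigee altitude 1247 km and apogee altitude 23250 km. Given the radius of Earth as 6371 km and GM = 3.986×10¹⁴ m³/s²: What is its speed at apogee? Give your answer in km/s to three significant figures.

v ≈ 2.35 km/s

r_p = 6371 + 1247 = 7618.0 km = 7.6180×10⁶ m.
r_a = 6371 + 23250 = 29621 km = 2.9621×10⁷ m.
Semi-major axis a = (r_p + r_a)/2 = 18620 km = 1.862×10⁷ m.
Vis-viva: v² = μ(2/r − 1/a) = 3.986×10¹⁴ × (6.752×10⁻⁸ − 5.371×10⁻⁸) = 5.506×10⁶ m²/s².
v = 2346 m/s = 2.346 km/s.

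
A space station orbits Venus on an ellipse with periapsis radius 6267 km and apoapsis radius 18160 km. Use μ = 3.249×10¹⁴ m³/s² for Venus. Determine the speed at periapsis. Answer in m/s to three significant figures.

v ≈ 8780 m/s

Semi-major axis a = (r_p + r_a)/2 = 12214 km = 1.221×10⁷ m.
Vis-viva: v² = μ(2/r − 1/a) = 3.249×10¹⁴ × (3.191×10⁻⁷ − 8.188×10⁻⁸) = 7.708×10⁷ m²/s².
v = 8780 m/s.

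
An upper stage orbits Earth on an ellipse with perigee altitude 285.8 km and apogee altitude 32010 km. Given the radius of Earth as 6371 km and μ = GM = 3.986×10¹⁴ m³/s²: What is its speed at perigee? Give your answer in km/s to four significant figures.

r_p = 6371 + 285.8 = 6656.8 km = 6.6568×10⁶ m.
r_a = 6371 + 32010 = 38381 km = 3.8381×10⁷ m.
Semi-major axis a = (r_p + r_a)/2 = 22519 km = 2.252×10⁷ m.
Vis-viva: v² = μ(2/r − 1/a) = 3.986×10¹⁴ × (3.004×10⁻⁷ − 4.441×10⁻⁸) = 1.021×10⁸ m²/s².
v = 10100 m/s = 10.10 km/s.

v ≈ 10.10 km/s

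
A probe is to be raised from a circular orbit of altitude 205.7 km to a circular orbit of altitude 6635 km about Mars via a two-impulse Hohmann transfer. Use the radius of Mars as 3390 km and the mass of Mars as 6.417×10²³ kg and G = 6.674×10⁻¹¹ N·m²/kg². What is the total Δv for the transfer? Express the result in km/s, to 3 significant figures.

Δv_total ≈ 1.30 km/s

μ = GM = 6.674×10⁻¹¹ × 6.417×10²³ = 4.283×10¹³ m³/s².
r₁ = 3390 + 205.7 = 3595.7 km = 3.5957×10⁶ m.
r₂ = 3390 + 6635 = 10025 km = 1.0025×10⁷ m.
Transfer ellipse a_t = (r₁ + r₂)/2 = 6.810×10⁶ m.
At r₁: circular v_c1 = √(μ/r₁) = 3451 m/s; transfer-periapsis v_p = √[μ(2/r₁ − 1/a_t)] = 4187 m/s.
Δv₁ = v_p − v_c1 = 736.0 m/s.
At r₂: circular v_c2 = √(μ/r₂) = 2067 m/s; transfer-apoapsis v_a = √[μ(2/r₂ − 1/a_t)] = 1502 m/s.
Δv₂ = v_c2 − v_a = 565.0 m/s.
Total Δv = Δv₁ + Δv₂ = 1301 m/s = 1.301 km/s.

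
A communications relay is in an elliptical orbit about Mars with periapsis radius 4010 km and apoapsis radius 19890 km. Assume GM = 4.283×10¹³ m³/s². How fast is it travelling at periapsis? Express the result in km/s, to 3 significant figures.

Semi-major axis a = (r_p + r_a)/2 = 11950 km = 1.195×10⁷ m.
Vis-viva: v² = μ(2/r − 1/a) = 4.283×10¹³ × (4.988×10⁻⁷ − 8.368×10⁻⁸) = 1.778×10⁷ m²/s².
v = 4216 m/s = 4.216 km/s.

v ≈ 4.22 km/s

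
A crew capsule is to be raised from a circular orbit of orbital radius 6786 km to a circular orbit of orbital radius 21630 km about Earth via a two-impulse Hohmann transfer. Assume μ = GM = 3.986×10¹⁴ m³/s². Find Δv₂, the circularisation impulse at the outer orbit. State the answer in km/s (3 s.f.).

Δv ≈ 1.33 km/s

r₁ = 6786 km = 6.786×10⁶ m.
r₂ = 21630 km = 2.163×10⁷ m.
Transfer ellipse a_t = (r₁ + r₂)/2 = 1.421×10⁷ m.
At r₁: circular v_c1 = √(μ/r₁) = 7664 m/s; transfer-perigee v_p = √[μ(2/r₁ − 1/a_t)] = 9456 m/s.
At r₂: circular v_c2 = √(μ/r₂) = 4293 m/s; transfer-apogee v_a = √[μ(2/r₂ − 1/a_t)] = 2967 m/s.
Δv₂ = v_c2 − v_a = 1326 m/s.
= 1.326 km/s.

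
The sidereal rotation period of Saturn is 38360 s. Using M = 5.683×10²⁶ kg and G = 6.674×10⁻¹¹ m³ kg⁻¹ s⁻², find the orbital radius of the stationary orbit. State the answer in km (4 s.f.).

μ = GM = 6.674×10⁻¹¹ × 5.683×10²⁶ = 3.793×10¹⁶ m³/s².
A synchronous orbit has period T, so by Kepler's third law a = (μT²/4π²)^(1/3).
μT²/4π² = 3.793×10¹⁶ × (3.836×10⁴)² / 39.48 = 1.414×10²⁴ m³.
a = 1.122×10⁸ m = 1.1223×10⁵ km.

r_sync ≈ 1.122×10⁵ km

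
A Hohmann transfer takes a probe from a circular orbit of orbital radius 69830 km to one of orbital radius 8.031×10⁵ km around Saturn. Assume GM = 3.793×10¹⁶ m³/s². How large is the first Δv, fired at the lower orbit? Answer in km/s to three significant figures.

r₁ = 69830 km = 6.983×10⁷ m.
r₂ = 8.031×10⁵ km = 8.031×10⁸ m.
Transfer ellipse a_t = (r₁ + r₂)/2 = 4.365×10⁸ m.
At r₁: circular v_c1 = √(μ/r₁) = 23310 m/s; transfer-perikrone v_p = √[μ(2/r₁ − 1/a_t)] = 31610 m/s.
Δv₁ = v_p − v_c1 = 8308 m/s.
= 8.308 km/s.

Δv ≈ 8.31 km/s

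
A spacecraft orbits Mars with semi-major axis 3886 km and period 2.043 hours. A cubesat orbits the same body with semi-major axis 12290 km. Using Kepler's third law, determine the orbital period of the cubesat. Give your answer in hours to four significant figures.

Kepler's third law: T² ∝ a³, so T₂ = T₁ (a₂/a₁)^(3/2).
a₂/a₁ = 3.163, (a₂/a₁)^(3/2) = 5.624.
T₂ = 2.043 × 5.624 = 11.49 hours.

T₂ ≈ 11.49 hours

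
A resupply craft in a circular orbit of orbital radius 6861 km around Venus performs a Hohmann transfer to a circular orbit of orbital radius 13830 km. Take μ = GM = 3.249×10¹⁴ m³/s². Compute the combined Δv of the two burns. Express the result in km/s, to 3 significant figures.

Δv_total ≈ 1.97 km/s

r₁ = 6861 km = 6.861×10⁶ m.
r₂ = 13830 km = 1.383×10⁷ m.
Transfer ellipse a_t = (r₁ + r₂)/2 = 1.035×10⁷ m.
At r₁: circular v_c1 = √(μ/r₁) = 6881 m/s; transfer-periapsis v_p = √[μ(2/r₁ − 1/a_t)] = 7956 m/s.
Δv₁ = v_p − v_c1 = 1075 m/s.
At r₂: circular v_c2 = √(μ/r₂) = 4847 m/s; transfer-apoapsis v_a = √[μ(2/r₂ − 1/a_t)] = 3947 m/s.
Δv₂ = v_c2 − v_a = 899.8 m/s.
Total Δv = Δv₁ + Δv₂ = 1975 m/s = 1.975 km/s.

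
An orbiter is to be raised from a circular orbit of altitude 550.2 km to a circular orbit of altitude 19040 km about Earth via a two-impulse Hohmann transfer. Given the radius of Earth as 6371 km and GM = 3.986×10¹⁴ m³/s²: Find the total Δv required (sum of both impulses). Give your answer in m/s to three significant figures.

r₁ = 6371 + 550.2 = 6921.2 km = 6.9212×10⁶ m.
r₂ = 6371 + 19040 = 25411 km = 2.5411×10⁷ m.
Transfer ellipse a_t = (r₁ + r₂)/2 = 1.617×10⁷ m.
At r₁: circular v_c1 = √(μ/r₁) = 7589 m/s; transfer-perigee v_p = √[μ(2/r₁ − 1/a_t)] = 9515 m/s.
Δv₁ = v_p − v_c1 = 1926 m/s.
At r₂: circular v_c2 = √(μ/r₂) = 3961 m/s; transfer-apogee v_a = √[μ(2/r₂ − 1/a_t)] = 2591 m/s.
Δv₂ = v_c2 − v_a = 1369 m/s.
Total Δv = Δv₁ + Δv₂ = 3295 m/s.

Δv_total ≈ 3290 m/s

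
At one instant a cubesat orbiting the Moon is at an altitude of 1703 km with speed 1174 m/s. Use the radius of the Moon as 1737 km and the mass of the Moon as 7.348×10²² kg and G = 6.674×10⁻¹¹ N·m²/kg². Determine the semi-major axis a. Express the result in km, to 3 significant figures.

a ≈ 3330 km

μ = GM = 6.674×10⁻¹¹ × 7.348×10²² = 4.904×10¹² m³/s².
r = 1737 + 1703 = 3440.0 km = 3.440×10⁶ m.
Specific orbital energy ε = v²/2 − μ/r = (1174)²/2 − 4.904×10¹²/3.440×10⁶ = -7.365×10⁵ J/kg.
Since ε = −μ/(2a), a = −μ/(2ε) = 3.329×10⁶ m = 3329.5 km.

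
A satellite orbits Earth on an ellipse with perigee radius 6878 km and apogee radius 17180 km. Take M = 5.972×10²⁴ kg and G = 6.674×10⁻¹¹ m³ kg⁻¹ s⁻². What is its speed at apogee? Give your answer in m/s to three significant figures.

μ = GM = 6.674×10⁻¹¹ × 5.972×10²⁴ = 3.986×10¹⁴ m³/s².
Semi-major axis a = (r_p + r_a)/2 = 12029 km = 1.203×10⁷ m.
Vis-viva: v² = μ(2/r − 1/a) = 3.986×10¹⁴ × (1.164×10⁻⁷ − 8.313×10⁻⁸) = 1.327×10⁷ m²/s².
v = 3642 m/s.

v ≈ 3640 m/s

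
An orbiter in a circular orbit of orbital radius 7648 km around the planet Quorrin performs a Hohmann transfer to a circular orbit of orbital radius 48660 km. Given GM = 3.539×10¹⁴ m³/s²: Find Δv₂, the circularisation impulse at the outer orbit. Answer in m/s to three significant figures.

Δv ≈ 1290 m/s

r₁ = 7648 km = 7.648×10⁶ m.
r₂ = 48660 km = 4.866×10⁷ m.
Transfer ellipse a_t = (r₁ + r₂)/2 = 2.815×10⁷ m.
At r₁: circular v_c1 = √(μ/r₁) = 6802 m/s; transfer-periapsis v_p = √[μ(2/r₁ − 1/a_t)] = 8943 m/s.
At r₂: circular v_c2 = √(μ/r₂) = 2697 m/s; transfer-apoapsis v_a = √[μ(2/r₂ − 1/a_t)] = 1406 m/s.
Δv₂ = v_c2 − v_a = 1291 m/s.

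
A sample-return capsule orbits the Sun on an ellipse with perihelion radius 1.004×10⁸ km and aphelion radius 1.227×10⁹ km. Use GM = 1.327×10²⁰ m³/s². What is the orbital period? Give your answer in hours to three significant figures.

T ≈ 81900 hours

Semi-major axis a = (r_p + r_a)/2 = (1.0040×10⁸ + 1.2270×10⁹)/2 = 6.6370×10⁸ km = 6.637×10¹¹ m.
By Kepler's third law T = 2π√(a³/μ) = 2π × 4.694×10⁷ = 2.949×10⁸ s.
= 81920 hours.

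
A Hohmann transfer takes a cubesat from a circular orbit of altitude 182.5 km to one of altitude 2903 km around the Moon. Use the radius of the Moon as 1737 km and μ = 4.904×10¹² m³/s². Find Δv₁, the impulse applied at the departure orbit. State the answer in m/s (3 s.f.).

r₁ = 1737 + 182.5 = 1919.5 km = 1.9195×10⁶ m.
r₂ = 1737 + 2903 = 4640.0 km = 4.6400×10⁶ m.
Transfer ellipse a_t = (r₁ + r₂)/2 = 3.280×10⁶ m.
At r₁: circular v_c1 = √(μ/r₁) = 1598 m/s; transfer-perilune v_p = √[μ(2/r₁ − 1/a_t)] = 1901 m/s.
Δv₁ = v_p − v_c1 = 302.8 m/s.

Δv ≈ 303 m/s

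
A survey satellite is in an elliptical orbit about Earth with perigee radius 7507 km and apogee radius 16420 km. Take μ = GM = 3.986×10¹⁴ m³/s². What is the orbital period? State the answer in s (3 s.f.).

Semi-major axis a = (r_p + r_a)/2 = (7507.0 + 16420)/2 = 11964 km = 1.196×10⁷ m.
By Kepler's third law T = 2π√(a³/μ) = 2π × 2.073×10³ = 1.302×10⁴ s.

T ≈ 13000 s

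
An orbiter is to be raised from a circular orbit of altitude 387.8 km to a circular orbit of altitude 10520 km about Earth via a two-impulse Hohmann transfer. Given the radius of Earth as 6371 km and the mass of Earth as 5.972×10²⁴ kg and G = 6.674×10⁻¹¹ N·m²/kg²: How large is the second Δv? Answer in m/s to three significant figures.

Δv ≈ 1190 m/s

μ = GM = 6.674×10⁻¹¹ × 5.972×10²⁴ = 3.986×10¹⁴ m³/s².
r₁ = 6371 + 387.8 = 6758.8 km = 6.7588×10⁶ m.
r₂ = 6371 + 10520 = 16891 km = 1.6891×10⁷ m.
Transfer ellipse a_t = (r₁ + r₂)/2 = 1.182×10⁷ m.
At r₁: circular v_c1 = √(μ/r₁) = 7679 m/s; transfer-perigee v_p = √[μ(2/r₁ − 1/a_t)] = 9178 m/s.
At r₂: circular v_c2 = √(μ/r₂) = 4858 m/s; transfer-apogee v_a = √[μ(2/r₂ − 1/a_t)] = 3672 m/s.
Δv₂ = v_c2 − v_a = 1185 m/s.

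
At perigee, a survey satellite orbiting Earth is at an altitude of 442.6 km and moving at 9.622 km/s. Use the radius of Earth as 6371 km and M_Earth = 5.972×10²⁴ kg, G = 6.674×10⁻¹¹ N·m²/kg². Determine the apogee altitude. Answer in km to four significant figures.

apogee altitude ≈ 19470 km

μ = GM = 6.674×10⁻¹¹ × 5.972×10²⁴ = 3.986×10¹⁴ m³/s².
r_p = 6371 + 442.6 = 6813.6 km = 6.814×10⁶ m.
Specific energy ε = v²/2 − μ/r = -1.220×10⁷ J/kg, so a = −μ/(2ε) = 1.633×10⁷ m.
The apsides satisfy r_p + r_a = 2a, so the apogee radius is 2a − r_p = 2.584×10⁷ m = 25843 km.
Apogee altitude = 25843 − 6371 = 19472 km.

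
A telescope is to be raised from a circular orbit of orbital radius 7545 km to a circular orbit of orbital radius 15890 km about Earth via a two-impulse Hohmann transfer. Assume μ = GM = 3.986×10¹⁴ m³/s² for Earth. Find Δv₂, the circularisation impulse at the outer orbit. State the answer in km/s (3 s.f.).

Δv ≈ 0.989 km/s

r₁ = 7545 km = 7.545×10⁶ m.
r₂ = 15890 km = 1.589×10⁷ m.
Transfer ellipse a_t = (r₁ + r₂)/2 = 1.172×10⁷ m.
At r₁: circular v_c1 = √(μ/r₁) = 7268 m/s; transfer-perigee v_p = √[μ(2/r₁ − 1/a_t)] = 8464 m/s.
At r₂: circular v_c2 = √(μ/r₂) = 5008 m/s; transfer-apogee v_a = √[μ(2/r₂ − 1/a_t)] = 4019 m/s.
Δv₂ = v_c2 − v_a = 989.5 m/s.
= 0.9895 km/s.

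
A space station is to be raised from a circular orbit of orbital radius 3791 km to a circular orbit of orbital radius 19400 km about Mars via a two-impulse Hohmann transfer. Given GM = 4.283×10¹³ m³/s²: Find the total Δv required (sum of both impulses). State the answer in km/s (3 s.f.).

r₁ = 3791 km = 3.791×10⁶ m.
r₂ = 19400 km = 1.940×10⁷ m.
Transfer ellipse a_t = (r₁ + r₂)/2 = 1.160×10⁷ m.
At r₁: circular v_c1 = √(μ/r₁) = 3361 m/s; transfer-periapsis v_p = √[μ(2/r₁ − 1/a_t)] = 4348 m/s.
Δv₁ = v_p − v_c1 = 986.4 m/s.
At r₂: circular v_c2 = √(μ/r₂) = 1486 m/s; transfer-apoapsis v_a = √[μ(2/r₂ − 1/a_t)] = 849.6 m/s.
Δv₂ = v_c2 − v_a = 636.3 m/s.
Total Δv = Δv₁ + Δv₂ = 1623 m/s = 1.623 km/s.

Δv_total ≈ 1.62 km/s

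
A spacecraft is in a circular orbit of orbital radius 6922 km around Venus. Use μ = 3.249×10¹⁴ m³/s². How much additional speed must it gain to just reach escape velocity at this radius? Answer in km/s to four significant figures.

r = 6922 km = 6.922×10⁶ m.
Circular speed v_c = √(μ/r) = 6851 m/s.
Escape speed v_esc = √(2μ/r) = √2 × v_c = 9689 m/s.
Δv = v_esc − v_c = 2838 m/s = 2.838 km/s.

Δv ≈ 2.838 km/s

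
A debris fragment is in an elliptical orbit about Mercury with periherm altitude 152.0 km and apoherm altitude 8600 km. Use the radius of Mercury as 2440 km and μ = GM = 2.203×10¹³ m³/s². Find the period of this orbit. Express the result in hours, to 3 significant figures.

T ≈ 6.62 hours

r_p = 2440 + 152.0 = 2592.0 km = 2.5920×10⁶ m.
r_a = 2440 + 8600 = 11040 km = 1.1040×10⁷ m.
Semi-major axis a = (r_p + r_a)/2 = (2592.0 + 11040)/2 = 6816.0 km = 6.816×10⁶ m.
By Kepler's third law T = 2π√(a³/μ) = 2π × 3.791×10³ = 2.382×10⁴ s.
= 6.617 hours.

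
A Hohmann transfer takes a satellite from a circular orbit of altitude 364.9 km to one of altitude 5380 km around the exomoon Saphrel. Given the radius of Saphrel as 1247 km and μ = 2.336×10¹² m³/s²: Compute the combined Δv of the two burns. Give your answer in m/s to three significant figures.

Δv_total ≈ 545 m/s

r₁ = 1247 + 364.9 = 1611.9 km = 1.6119×10⁶ m.
r₂ = 1247 + 5380 = 6627.0 km = 6.6270×10⁶ m.
Transfer ellipse a_t = (r₁ + r₂)/2 = 4.119×10⁶ m.
At r₁: circular v_c1 = √(μ/r₁) = 1204 m/s; transfer-periapsis v_p = √[μ(2/r₁ − 1/a_t)] = 1527 m/s.
Δv₁ = v_p − v_c1 = 323.0 m/s.
At r₂: circular v_c2 = √(μ/r₂) = 593.7 m/s; transfer-apoapsis v_a = √[μ(2/r₂ − 1/a_t)] = 371.4 m/s.
Δv₂ = v_c2 − v_a = 222.3 m/s.
Total Δv = Δv₁ + Δv₂ = 545.4 m/s.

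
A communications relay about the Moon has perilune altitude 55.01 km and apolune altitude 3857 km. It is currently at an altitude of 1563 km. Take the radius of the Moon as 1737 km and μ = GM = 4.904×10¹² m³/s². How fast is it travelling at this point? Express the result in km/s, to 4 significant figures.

r_p = 1737 + 55.01 = 1792.0 km = 1.7920×10⁶ m.
r_a = 1737 + 3857 = 5594.0 km = 5.5940×10⁶ m.
r = 1737 + 1563 = 3300.0 km = 3.300×10⁶ m.
Semi-major axis a = (r_p + r_a)/2 = 3693.0 km = 3.693×10⁶ m.
Vis-viva: v² = μ(2/r − 1/a) = 4.904×10¹² × (6.061×10⁻⁷ − 2.708×10⁻⁷) = 1.644×10⁶ m²/s².
v = 1282 m/s = 1.282 km/s.

v ≈ 1.282 km/s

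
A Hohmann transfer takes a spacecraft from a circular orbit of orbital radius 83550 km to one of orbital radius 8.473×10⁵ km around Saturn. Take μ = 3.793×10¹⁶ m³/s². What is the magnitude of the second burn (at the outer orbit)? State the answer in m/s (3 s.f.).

Δv ≈ 3860 m/s

r₁ = 83550 km = 8.355×10⁷ m.
r₂ = 8.473×10⁵ km = 8.473×10⁸ m.
Transfer ellipse a_t = (r₁ + r₂)/2 = 4.654×10⁸ m.
At r₁: circular v_c1 = √(μ/r₁) = 21310 m/s; transfer-perikrone v_p = √[μ(2/r₁ − 1/a_t)] = 28750 m/s.
At r₂: circular v_c2 = √(μ/r₂) = 6691 m/s; transfer-apokrone v_a = √[μ(2/r₂ − 1/a_t)] = 2835 m/s.
Δv₂ = v_c2 − v_a = 3856 m/s.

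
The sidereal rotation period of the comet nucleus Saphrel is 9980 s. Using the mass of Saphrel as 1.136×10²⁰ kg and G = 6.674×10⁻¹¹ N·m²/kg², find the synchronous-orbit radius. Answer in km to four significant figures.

μ = GM = 6.674×10⁻¹¹ × 1.136×10²⁰ = 7.582×10⁹ m³/s².
A synchronous orbit has period T, so by Kepler's third law a = (μT²/4π²)^(1/3).
μT²/4π² = 7.582×10⁹ × (9.980×10³)² / 39.48 = 1.913×10¹⁶ m³.
a = 2.674×10⁵ m = 267.44 km.

r_sync ≈ 267.4 km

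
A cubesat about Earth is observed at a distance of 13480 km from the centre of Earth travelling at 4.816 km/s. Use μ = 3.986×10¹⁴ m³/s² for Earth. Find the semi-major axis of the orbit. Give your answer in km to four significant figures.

r = 1.348×10⁷ m.
Vis-viva rearranged: 1/a = 2/r − v²/μ = 1.484×10⁻⁷ − 5.819×10⁻⁸ = 9.018×10⁻⁸ m⁻¹.
a = 1.109×10⁷ m = 11089 km.

a ≈ 11090 km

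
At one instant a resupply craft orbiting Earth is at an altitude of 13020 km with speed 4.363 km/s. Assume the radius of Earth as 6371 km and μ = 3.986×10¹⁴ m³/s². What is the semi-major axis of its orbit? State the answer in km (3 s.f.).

r = 6371 + 13020 = 19391 km = 1.939×10⁷ m.
Specific orbital energy ε = v²/2 − μ/r = (4363)²/2 − 3.986×10¹⁴/1.939×10⁷ = -1.104×10⁷ J/kg.
Since ε = −μ/(2a), a = −μ/(2ε) = 1.806×10⁷ m = 18056 km.

a ≈ 18100 km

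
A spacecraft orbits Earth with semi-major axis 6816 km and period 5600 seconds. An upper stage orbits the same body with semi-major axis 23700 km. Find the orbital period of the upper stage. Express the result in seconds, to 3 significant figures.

T₂ ≈ 36300 seconds

Kepler's third law: T² ∝ a³, so T₂ = T₁ (a₂/a₁)^(3/2).
a₂/a₁ = 3.477, (a₂/a₁)^(3/2) = 6.484.
T₂ = 5600 × 6.484 = 36310 seconds.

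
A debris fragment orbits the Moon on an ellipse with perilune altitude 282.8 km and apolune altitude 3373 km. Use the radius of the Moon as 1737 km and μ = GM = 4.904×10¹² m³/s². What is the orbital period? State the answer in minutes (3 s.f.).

T ≈ 318 minutes

r_p = 1737 + 282.8 = 2019.8 km = 2.0198×10⁶ m.
r_a = 1737 + 3373 = 5110.0 km = 5.1100×10⁶ m.
Semi-major axis a = (r_p + r_a)/2 = (2019.8 + 5110.0)/2 = 3564.9 km = 3.565×10⁶ m.
By Kepler's third law T = 2π√(a³/μ) = 2π × 3.039×10³ = 1.910×10⁴ s.
= 318.3 minutes.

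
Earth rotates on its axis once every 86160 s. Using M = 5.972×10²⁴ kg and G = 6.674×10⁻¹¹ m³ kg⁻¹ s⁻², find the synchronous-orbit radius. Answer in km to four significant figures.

μ = GM = 6.674×10⁻¹¹ × 5.972×10²⁴ = 3.986×10¹⁴ m³/s².
A synchronous orbit has period T, so by Kepler's third law a = (μT²/4π²)^(1/3).
μT²/4π² = 3.986×10¹⁴ × (8.616×10⁴)² / 39.48 = 7.495×10²² m³.
a = 4.216×10⁷ m = 42162 km.

r_sync ≈ 42160 km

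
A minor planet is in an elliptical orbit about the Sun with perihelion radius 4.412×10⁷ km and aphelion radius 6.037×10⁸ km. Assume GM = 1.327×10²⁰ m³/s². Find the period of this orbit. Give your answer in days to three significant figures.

Semi-major axis a = (r_p + r_a)/2 = (4.4120×10⁷ + 6.0370×10⁸)/2 = 3.2391×10⁸ km = 3.239×10¹¹ m.
By Kepler's third law T = 2π√(a³/μ) = 2π × 1.600×10⁷ = 1.005×10⁸ s.
= 1164 days.

T ≈ 1160 days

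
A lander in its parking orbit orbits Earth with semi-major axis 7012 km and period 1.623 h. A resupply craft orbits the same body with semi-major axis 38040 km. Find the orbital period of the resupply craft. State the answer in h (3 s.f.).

Kepler's third law: T² ∝ a³, so T₂ = T₁ (a₂/a₁)^(3/2).
a₂/a₁ = 5.425, (a₂/a₁)^(3/2) = 12.64.
T₂ = 1.623 × 12.64 = 20.51 h.

T₂ ≈ 20.5 h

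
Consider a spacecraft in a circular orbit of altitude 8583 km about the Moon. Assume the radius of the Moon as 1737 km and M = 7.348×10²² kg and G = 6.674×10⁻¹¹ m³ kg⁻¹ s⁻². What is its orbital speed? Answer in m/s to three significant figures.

v ≈ 689 m/s

μ = GM = 6.674×10⁻¹¹ × 7.348×10²² = 4.904×10¹² m³/s².
r = 1737 + 8583 = 10320 km = 1.0320×10⁷ m.
For a circular orbit v = √(μ/r) = √(4.904×10¹² / 1.032×10⁷) = √(4.752×10⁵) = 689.3 m/s.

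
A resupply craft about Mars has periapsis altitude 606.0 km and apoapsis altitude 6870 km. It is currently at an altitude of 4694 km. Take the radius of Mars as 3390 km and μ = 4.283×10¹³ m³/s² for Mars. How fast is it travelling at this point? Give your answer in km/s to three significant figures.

v ≈ 2.14 km/s

r_p = 3390 + 606.0 = 3996.0 km = 3.9960×10⁶ m.
r_a = 3390 + 6870 = 10260 km = 1.0260×10⁷ m.
r = 3390 + 4694 = 8084.0 km = 8.084×10⁶ m.
Semi-major axis a = (r_p + r_a)/2 = 7128.0 km = 7.128×10⁶ m.
Vis-viva: v² = μ(2/r − 1/a) = 4.283×10¹³ × (2.474×10⁻⁷ − 1.403×10⁻⁷) = 4.588×10⁶ m²/s².
v = 2142 m/s = 2.142 km/s.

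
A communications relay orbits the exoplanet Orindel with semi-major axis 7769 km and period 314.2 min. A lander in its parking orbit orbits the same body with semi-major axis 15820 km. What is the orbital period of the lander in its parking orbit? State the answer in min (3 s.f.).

Kepler's third law: T² ∝ a³, so T₂ = T₁ (a₂/a₁)^(3/2).
a₂/a₁ = 2.036, (a₂/a₁)^(3/2) = 2.906.
T₂ = 314.2 × 2.906 = 913.0 min.

T₂ ≈ 913 min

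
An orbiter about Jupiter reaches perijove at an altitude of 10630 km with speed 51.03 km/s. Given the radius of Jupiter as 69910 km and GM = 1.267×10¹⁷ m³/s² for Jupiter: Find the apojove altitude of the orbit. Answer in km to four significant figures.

r_p = 69910 + 10630 = 80540 km = 8.054×10⁷ m.
Specific energy ε = v²/2 − μ/r = -2.711×10⁸ J/kg, so a = −μ/(2ε) = 2.337×10⁸ m.
The apsides satisfy r_p + r_a = 2a, so the apojove radius is 2a − r_p = 3.868×10⁸ m = 3.8681×10⁵ km.
Apojove altitude = 3.8681×10⁵ − 69910 = 3.1690×10⁵ km.

apojove altitude ≈ 3.169×10⁵ km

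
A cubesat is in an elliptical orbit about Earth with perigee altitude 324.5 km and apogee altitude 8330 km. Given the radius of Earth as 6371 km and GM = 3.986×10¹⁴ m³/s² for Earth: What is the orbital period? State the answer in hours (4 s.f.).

r_p = 6371 + 324.5 = 6695.5 km = 6.6955×10⁶ m.
r_a = 6371 + 8330 = 14701 km = 1.4701×10⁷ m.
Semi-major axis a = (r_p + r_a)/2 = (6695.5 + 14701)/2 = 10698 km = 1.070×10⁷ m.
By Kepler's third law T = 2π√(a³/μ) = 2π × 1.753×10³ = 1.101×10⁴ s.
= 3.059 hours.

T ≈ 3.059 hours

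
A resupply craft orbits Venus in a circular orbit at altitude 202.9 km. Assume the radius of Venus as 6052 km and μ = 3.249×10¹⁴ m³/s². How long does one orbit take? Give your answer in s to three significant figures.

T ≈ 5450 s

r = 6052 + 202.9 = 6254.9 km = 6.2549×10⁶ m.
Kepler's third law: T = 2π√(r³/μ) = 2π√((6.255×10⁶)³ / 3.249×10¹⁴).
r³/μ = 7.532×10⁵ s², so T = 2π × 8.679×10² = 5.453×10³ s.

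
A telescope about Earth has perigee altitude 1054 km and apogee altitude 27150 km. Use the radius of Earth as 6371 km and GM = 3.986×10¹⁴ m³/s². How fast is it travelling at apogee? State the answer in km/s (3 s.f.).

v ≈ 2.08 km/s

r_p = 6371 + 1054 = 7425.0 km = 7.4250×10⁶ m.
r_a = 6371 + 27150 = 33521 km = 3.3521×10⁷ m.
Semi-major axis a = (r_p + r_a)/2 = 20473 km = 2.047×10⁷ m.
Vis-viva: v² = μ(2/r − 1/a) = 3.986×10¹⁴ × (5.966×10⁻⁸ − 4.884×10⁻⁸) = 4.313×10⁶ m²/s².
v = 2077 m/s = 2.077 km/s.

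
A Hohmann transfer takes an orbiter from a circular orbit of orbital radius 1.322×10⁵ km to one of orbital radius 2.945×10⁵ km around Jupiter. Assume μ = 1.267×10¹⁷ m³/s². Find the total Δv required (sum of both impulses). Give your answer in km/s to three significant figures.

Δv_total ≈ 9.83 km/s

r₁ = 1.322×10⁵ km = 1.322×10⁸ m.
r₂ = 2.945×10⁵ km = 2.945×10⁸ m.
Transfer ellipse a_t = (r₁ + r₂)/2 = 2.134×10⁸ m.
At r₁: circular v_c1 = √(μ/r₁) = 30960 m/s; transfer-perijove v_p = √[μ(2/r₁ − 1/a_t)] = 36370 m/s.
Δv₁ = v_p − v_c1 = 5414 m/s.
At r₂: circular v_c2 = √(μ/r₂) = 20740 m/s; transfer-apojove v_a = √[μ(2/r₂ − 1/a_t)] = 16330 m/s.
Δv₂ = v_c2 − v_a = 4414 m/s.
Total Δv = Δv₁ + Δv₂ = 9829 m/s = 9.829 km/s.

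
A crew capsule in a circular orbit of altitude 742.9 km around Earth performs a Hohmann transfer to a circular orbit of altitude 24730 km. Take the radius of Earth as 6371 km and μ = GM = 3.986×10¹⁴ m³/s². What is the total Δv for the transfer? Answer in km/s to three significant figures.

Δv_total ≈ 3.46 km/s

r₁ = 6371 + 742.9 = 7113.9 km = 7.1139×10⁶ m.
r₂ = 6371 + 24730 = 31101 km = 3.1101×10⁷ m.
Transfer ellipse a_t = (r₁ + r₂)/2 = 1.911×10⁷ m.
At r₁: circular v_c1 = √(μ/r₁) = 7485 m/s; transfer-perigee v_p = √[μ(2/r₁ − 1/a_t)] = 9550 m/s.
Δv₁ = v_p − v_c1 = 2065 m/s.
At r₂: circular v_c2 = √(μ/r₂) = 3580 m/s; transfer-apogee v_a = √[μ(2/r₂ − 1/a_t)] = 2184 m/s.
Δv₂ = v_c2 − v_a = 1396 m/s.
Total Δv = Δv₁ + Δv₂ = 3460 m/s = 3.460 km/s.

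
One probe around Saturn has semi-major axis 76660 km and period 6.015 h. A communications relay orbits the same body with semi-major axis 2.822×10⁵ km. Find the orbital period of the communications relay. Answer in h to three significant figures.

T₂ ≈ 42.5 h

Kepler's third law: T² ∝ a³, so T₂ = T₁ (a₂/a₁)^(3/2).
a₂/a₁ = 3.681, (a₂/a₁)^(3/2) = 7.063.
T₂ = 6.015 × 7.063 = 42.48 h.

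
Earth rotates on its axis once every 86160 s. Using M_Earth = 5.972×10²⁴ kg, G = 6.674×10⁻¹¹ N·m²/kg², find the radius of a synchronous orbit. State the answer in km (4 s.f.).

μ = GM = 6.674×10⁻¹¹ × 5.972×10²⁴ = 3.986×10¹⁴ m³/s².
A synchronous orbit has period T, so by Kepler's third law a = (μT²/4π²)^(1/3).
μT²/4π² = 3.986×10¹⁴ × (8.616×10⁴)² / 39.48 = 7.495×10²² m³.
a = 4.216×10⁷ m = 42162 km.

r_sync ≈ 42160 km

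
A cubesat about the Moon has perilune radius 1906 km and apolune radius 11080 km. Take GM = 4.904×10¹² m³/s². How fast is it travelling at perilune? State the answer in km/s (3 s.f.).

v ≈ 2.10 km/s

Semi-major axis a = (r_p + r_a)/2 = 6493.0 km = 6.493×10⁶ m.
Vis-viva: v² = μ(2/r − 1/a) = 4.904×10¹² × (1.049×10⁻⁶ − 1.540×10⁻⁷) = 4.391×10⁶ m²/s².
v = 2095 m/s = 2.095 km/s.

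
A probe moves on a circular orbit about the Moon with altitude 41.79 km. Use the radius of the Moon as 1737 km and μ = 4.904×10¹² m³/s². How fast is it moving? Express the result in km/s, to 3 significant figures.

v ≈ 1.66 km/s

r = 1737 + 41.79 = 1778.8 km = 1.7788×10⁶ m.
For a circular orbit v = √(μ/r) = √(4.904×10¹² / 1.779×10⁶) = √(2.757×10⁶) = 1660 m/s.
That is 1.660 km/s.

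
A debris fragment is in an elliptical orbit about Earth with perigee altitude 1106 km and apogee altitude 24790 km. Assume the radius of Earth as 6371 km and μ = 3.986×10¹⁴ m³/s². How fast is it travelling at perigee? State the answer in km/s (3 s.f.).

v ≈ 9.27 km/s

r_p = 6371 + 1106 = 7477.0 km = 7.4770×10⁶ m.
r_a = 6371 + 24790 = 31161 km = 3.1161×10⁷ m.
Semi-major axis a = (r_p + r_a)/2 = 19319 km = 1.932×10⁷ m.
Vis-viva: v² = μ(2/r − 1/a) = 3.986×10¹⁴ × (2.675×10⁻⁷ − 5.176×10⁻⁸) = 8.599×10⁷ m²/s².
v = 9273 m/s = 9.273 km/s.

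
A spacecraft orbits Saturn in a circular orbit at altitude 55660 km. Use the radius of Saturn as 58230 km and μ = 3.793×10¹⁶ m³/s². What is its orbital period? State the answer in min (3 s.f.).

r = 58230 + 55660 = 113890 km = 1.1389×10⁸ m.
Kepler's third law: T = 2π√(r³/μ) = 2π√((1.139×10⁸)³ / 3.793×10¹⁶).
r³/μ = 3.895×10⁷ s², so T = 2π × 6.241×10³ = 3.921×10⁴ s.
Converting: 3.921×10⁴ s ÷ 60.00 = 653.5 min.

T ≈ 654 min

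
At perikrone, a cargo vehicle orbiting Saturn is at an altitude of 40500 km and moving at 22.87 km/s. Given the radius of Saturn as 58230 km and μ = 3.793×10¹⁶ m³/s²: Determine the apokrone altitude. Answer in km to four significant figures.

apokrone altitude ≈ 1.523×10⁵ km

r_p = 58230 + 40500 = 98730 km = 9.873×10⁷ m.
Specific energy ε = v²/2 − μ/r = -1.227×10⁸ J/kg, so a = −μ/(2ε) = 1.546×10⁸ m.
The apsides satisfy r_p + r_a = 2a, so the apokrone radius is 2a − r_p = 2.105×10⁸ m = 2.1050×10⁵ km.
Apokrone altitude = 2.1050×10⁵ − 58230 = 1.5227×10⁵ km.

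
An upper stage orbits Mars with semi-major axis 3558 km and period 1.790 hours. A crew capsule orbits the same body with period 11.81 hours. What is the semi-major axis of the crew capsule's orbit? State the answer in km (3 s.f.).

a₂ ≈ 12500 km

Kepler's third law: a³ ∝ T², so a₂ = a₁ (T₂/T₁)^(2/3).
T₂/T₁ = 6.598, (T₂/T₁)^(2/3) = 3.518.
a₂ = 3558 × 3.518 = 12520 km.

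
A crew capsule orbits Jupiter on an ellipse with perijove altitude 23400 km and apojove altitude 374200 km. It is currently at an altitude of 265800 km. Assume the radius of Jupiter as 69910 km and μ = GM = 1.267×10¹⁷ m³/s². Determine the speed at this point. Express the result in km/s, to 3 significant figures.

r_p = 69910 + 23400 = 93310 km = 9.3310×10⁷ m.
r_a = 69910 + 374200 = 444110 km = 4.4411×10⁸ m.
r = 69910 + 265800 = 3.3571×10⁵ km = 3.357×10⁸ m.
Semi-major axis a = (r_p + r_a)/2 = 2.6871×10⁵ km = 2.687×10⁸ m.
Vis-viva: v² = μ(2/r − 1/a) = 1.267×10¹⁷ × (5.958×10⁻⁹ − 3.721×10⁻⁹) = 2.833×10⁸ m²/s².
v = 16830 m/s = 16.83 km/s.

v ≈ 16.8 km/s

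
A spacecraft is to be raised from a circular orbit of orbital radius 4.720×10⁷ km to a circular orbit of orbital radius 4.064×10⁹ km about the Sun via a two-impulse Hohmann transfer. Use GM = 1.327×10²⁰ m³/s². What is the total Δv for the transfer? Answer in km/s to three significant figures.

Δv_total ≈ 26.4 km/s

r₁ = 4.720×10⁷ km = 4.720×10¹⁰ m.
r₂ = 4.064×10⁹ km = 4.064×10¹² m.
Transfer ellipse a_t = (r₁ + r₂)/2 = 2.056×10¹² m.
At r₁: circular v_c1 = √(μ/r₁) = 53020 m/s; transfer-perihelion v_p = √[μ(2/r₁ − 1/a_t)] = 74550 m/s.
Δv₁ = v_p − v_c1 = 21530 m/s.
At r₂: circular v_c2 = √(μ/r₂) = 5714 m/s; transfer-aphelion v_a = √[μ(2/r₂ − 1/a_t)] = 865.9 m/s.
Δv₂ = v_c2 − v_a = 4848 m/s.
Total Δv = Δv₁ + Δv₂ = 26380 m/s = 26.38 km/s.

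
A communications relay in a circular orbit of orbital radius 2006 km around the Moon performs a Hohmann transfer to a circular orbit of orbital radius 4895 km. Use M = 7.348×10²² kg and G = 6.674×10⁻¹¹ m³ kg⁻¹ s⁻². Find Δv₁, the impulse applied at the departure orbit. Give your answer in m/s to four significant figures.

Δv ≈ 298.7 m/s

μ = GM = 6.674×10⁻¹¹ × 7.348×10²² = 4.904×10¹² m³/s².
r₁ = 2006 km = 2.006×10⁶ m.
r₂ = 4895 km = 4.895×10⁶ m.
Transfer ellipse a_t = (r₁ + r₂)/2 = 3.450×10⁶ m.
At r₁: circular v_c1 = √(μ/r₁) = 1564 m/s; transfer-perilune v_p = √[μ(2/r₁ − 1/a_t)] = 1862 m/s.
Δv₁ = v_p − v_c1 = 298.7 m/s.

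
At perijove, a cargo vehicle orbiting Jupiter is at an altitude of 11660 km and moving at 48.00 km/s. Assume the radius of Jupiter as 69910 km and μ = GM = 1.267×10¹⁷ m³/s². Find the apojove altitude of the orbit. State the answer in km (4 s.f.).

apojove altitude ≈ 1.643×10⁵ km

r_p = 69910 + 11660 = 81570 km = 8.157×10⁷ m.
Specific energy ε = v²/2 − μ/r = -4.013×10⁸ J/kg, so a = −μ/(2ε) = 1.579×10⁸ m.
The apsides satisfy r_p + r_a = 2a, so the apojove radius is 2a − r_p = 2.342×10⁸ m = 2.3418×10⁵ km.
Apojove altitude = 2.3418×10⁵ − 69910 = 1.6427×10⁵ km.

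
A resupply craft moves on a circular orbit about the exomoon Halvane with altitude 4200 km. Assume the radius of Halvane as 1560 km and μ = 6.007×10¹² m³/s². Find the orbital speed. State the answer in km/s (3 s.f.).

v ≈ 1.02 km/s

r = 1560 + 4200 = 5760.0 km = 5.7600×10⁶ m.
For a circular orbit v = √(μ/r) = √(6.007×10¹² / 5.760×10⁶) = √(1.043×10⁶) = 1021 m/s.
That is 1.021 km/s.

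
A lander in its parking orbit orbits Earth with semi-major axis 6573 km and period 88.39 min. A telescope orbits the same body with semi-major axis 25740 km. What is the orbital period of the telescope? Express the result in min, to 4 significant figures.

Kepler's third law: T² ∝ a³, so T₂ = T₁ (a₂/a₁)^(3/2).
a₂/a₁ = 3.916, (a₂/a₁)^(3/2) = 7.749.
T₂ = 88.39 × 7.749 = 685.0 min.

T₂ ≈ 685.0 min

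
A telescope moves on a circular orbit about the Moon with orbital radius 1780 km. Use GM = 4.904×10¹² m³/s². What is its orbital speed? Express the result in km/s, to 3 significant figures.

v ≈ 1.66 km/s

r = 1780 km = 1.780×10⁶ m.
For a circular orbit v = √(μ/r) = √(4.904×10¹² / 1.780×10⁶) = √(2.755×10⁶) = 1660 m/s.
That is 1.660 km/s.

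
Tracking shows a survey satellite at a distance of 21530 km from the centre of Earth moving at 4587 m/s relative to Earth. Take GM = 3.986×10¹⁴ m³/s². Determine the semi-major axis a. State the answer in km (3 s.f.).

r = 2.153×10⁷ m.
Vis-viva rearranged: 1/a = 2/r − v²/μ = 9.289×10⁻⁸ − 5.279×10⁻⁸ = 4.011×10⁻⁸ m⁻¹.
a = 2.493×10⁷ m = 24933 km.

a ≈ 24900 km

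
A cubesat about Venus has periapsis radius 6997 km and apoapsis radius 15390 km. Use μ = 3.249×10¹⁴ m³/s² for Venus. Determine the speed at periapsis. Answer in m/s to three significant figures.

v ≈ 7990 m/s

Semi-major axis a = (r_p + r_a)/2 = 11194 km = 1.119×10⁷ m.
Vis-viva: v² = μ(2/r − 1/a) = 3.249×10¹⁴ × (2.858×10⁻⁷ − 8.934×10⁻⁸) = 6.384×10⁷ m²/s².
v = 7990 m/s.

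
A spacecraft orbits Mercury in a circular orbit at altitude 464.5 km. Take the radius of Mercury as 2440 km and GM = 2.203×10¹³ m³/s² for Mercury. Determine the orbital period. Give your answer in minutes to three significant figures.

T ≈ 110 minutes

r = 2440 + 464.5 = 2904.5 km = 2.9045×10⁶ m.
Kepler's third law: T = 2π√(r³/μ) = 2π√((2.904×10⁶)³ / 2.203×10¹³).
r³/μ = 1.112×10⁶ s², so T = 2π × 1.055×10³ = 6.626×10³ s.
Converting: 6.626×10³ s ÷ 60.00 = 110.4 minutes.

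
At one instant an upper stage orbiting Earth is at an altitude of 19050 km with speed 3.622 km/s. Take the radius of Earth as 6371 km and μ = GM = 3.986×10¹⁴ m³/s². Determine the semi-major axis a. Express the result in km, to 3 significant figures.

r = 6371 + 19050 = 25421 km = 2.542×10⁷ m.
Vis-viva rearranged: 1/a = 2/r − v²/μ = 7.868×10⁻⁸ − 3.291×10⁻⁸ = 4.576×10⁻⁸ m⁻¹.
a = 2.185×10⁷ m = 21852 km.

a ≈ 21900 km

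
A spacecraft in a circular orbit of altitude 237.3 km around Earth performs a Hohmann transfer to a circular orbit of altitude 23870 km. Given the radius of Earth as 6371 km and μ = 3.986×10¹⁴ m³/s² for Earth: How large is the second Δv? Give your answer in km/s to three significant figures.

r₁ = 6371 + 237.3 = 6608.3 km = 6.6083×10⁶ m.
r₂ = 6371 + 23870 = 30241 km = 3.0241×10⁷ m.
Transfer ellipse a_t = (r₁ + r₂)/2 = 1.842×10⁷ m.
At r₁: circular v_c1 = √(μ/r₁) = 7766 m/s; transfer-perigee v_p = √[μ(2/r₁ − 1/a_t)] = 9950 m/s.
At r₂: circular v_c2 = √(μ/r₂) = 3631 m/s; transfer-apogee v_a = √[μ(2/r₂ − 1/a_t)] = 2174 m/s.
Δv₂ = v_c2 − v_a = 1456 m/s.
= 1.456 km/s.

Δv ≈ 1.46 km/s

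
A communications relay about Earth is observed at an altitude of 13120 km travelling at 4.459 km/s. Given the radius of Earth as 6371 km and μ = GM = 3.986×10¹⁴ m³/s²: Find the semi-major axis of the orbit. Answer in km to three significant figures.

a ≈ 19000 km

r = 6371 + 13120 = 19491 km = 1.949×10⁷ m.
Vis-viva rearranged: 1/a = 2/r − v²/μ = 1.026×10⁻⁷ − 4.988×10⁻⁸ = 5.273×10⁻⁸ m⁻¹.
a = 1.896×10⁷ m = 18964 km.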